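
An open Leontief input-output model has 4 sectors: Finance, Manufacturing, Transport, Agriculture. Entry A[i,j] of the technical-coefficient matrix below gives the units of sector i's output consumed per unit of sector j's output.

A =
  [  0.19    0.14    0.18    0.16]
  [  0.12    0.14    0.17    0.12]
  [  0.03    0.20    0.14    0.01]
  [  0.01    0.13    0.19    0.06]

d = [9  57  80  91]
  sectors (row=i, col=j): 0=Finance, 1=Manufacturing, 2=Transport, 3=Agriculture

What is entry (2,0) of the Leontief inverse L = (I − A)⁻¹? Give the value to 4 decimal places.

L[2,0] = 0.0949

Form M = I − A:
  [  0.81   -0.14   -0.18   -0.16]
  [ -0.12    0.86   -0.17   -0.12]
  [ -0.03   -0.20    0.86   -0.01]
  [ -0.01   -0.13   -0.19    0.94]
Leontief inverse L = M⁻¹:
  [  1.3041    0.3465    0.4012    0.2705]
  [  0.2094    1.3091    0.3482    0.2065]
  [  0.0949    0.3194    1.2613    0.0703]
  [  0.0620    0.2493    0.3074    1.1095]
Total output x = L · d:
  x_0 = 1.3041·9 + 0.3465·57 + 0.4012·80 + 0.2705·91 = 88.1952
  x_1 = 0.2094·9 + 1.3091·57 + 0.3482·80 + 0.2065·91 = 123.1450
  x_2 = 0.0949·9 + 0.3194·57 + 1.2613·80 + 0.0703·91 = 126.3698
  x_3 = 0.0620·9 + 0.2493·57 + 0.3074·80 + 1.1095·91 = 140.3203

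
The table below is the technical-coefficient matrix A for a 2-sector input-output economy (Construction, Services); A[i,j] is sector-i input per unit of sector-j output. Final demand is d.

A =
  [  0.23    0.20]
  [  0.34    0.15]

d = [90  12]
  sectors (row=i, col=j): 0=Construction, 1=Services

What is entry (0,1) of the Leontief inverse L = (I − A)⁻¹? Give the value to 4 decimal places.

L[0,1] = 0.3410

Form M = I − A:
  [  0.77   -0.20]
  [ -0.34    0.85]
Leontief inverse L = M⁻¹:
  [  1.4493    0.3410]
  [  0.5797    1.3129]
Total output x = L · d:
  x_0 = 1.4493·90 + 0.3410·12 = 134.5269
  x_1 = 0.5797·90 + 1.3129·12 = 67.9284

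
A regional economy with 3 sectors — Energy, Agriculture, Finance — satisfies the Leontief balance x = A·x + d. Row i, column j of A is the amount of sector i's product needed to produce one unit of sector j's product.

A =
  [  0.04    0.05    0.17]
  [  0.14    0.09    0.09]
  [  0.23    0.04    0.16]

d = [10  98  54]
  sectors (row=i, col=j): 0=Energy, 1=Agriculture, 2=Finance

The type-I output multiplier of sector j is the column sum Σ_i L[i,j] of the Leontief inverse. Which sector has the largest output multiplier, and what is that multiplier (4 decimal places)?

Finance (1.6538)

Form M = I − A:
  [  0.96   -0.05   -0.17]
  [ -0.14    0.91   -0.09]
  [ -0.23   -0.04    0.84]
Leontief inverse L = M⁻¹:
  [  1.1076    0.0710    0.2318]
  [  0.2013    1.1170    0.1604]
  [  0.3128    0.0726    1.2616]
Total output x = L · d:
  x_0 = 1.1076·10 + 0.0710·98 + 0.2318·54 = 30.5526
  x_1 = 0.2013·10 + 1.1170·98 + 0.1604·54 = 120.1438
  x_2 = 0.3128·10 + 0.0726·98 + 1.2616·54 = 78.3724
Output multipliers (column sums of L):
  Energy: 1.6217
  Agriculture: 1.2607
  Finance: 1.6538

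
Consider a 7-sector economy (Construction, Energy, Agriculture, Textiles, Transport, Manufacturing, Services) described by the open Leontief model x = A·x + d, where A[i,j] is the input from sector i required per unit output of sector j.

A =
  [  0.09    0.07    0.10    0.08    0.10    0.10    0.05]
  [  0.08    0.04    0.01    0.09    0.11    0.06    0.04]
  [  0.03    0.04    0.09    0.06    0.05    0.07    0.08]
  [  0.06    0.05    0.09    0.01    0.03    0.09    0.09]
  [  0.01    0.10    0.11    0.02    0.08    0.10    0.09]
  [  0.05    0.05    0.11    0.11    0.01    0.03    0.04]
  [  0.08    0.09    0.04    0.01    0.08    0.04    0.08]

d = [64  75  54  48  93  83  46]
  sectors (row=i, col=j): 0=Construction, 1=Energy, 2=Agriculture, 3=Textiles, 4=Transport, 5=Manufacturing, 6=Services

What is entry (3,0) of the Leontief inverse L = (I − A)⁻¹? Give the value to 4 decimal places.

L[3,0] = 0.1039

Form M = I − A:
  [  0.91   -0.07   -0.10   -0.08   -0.10   -0.10   -0.05]
  [ -0.08    0.96   -0.01   -0.09   -0.11   -0.06   -0.04]
  [ -0.03   -0.04    0.91   -0.06   -0.05   -0.07   -0.08]
  [ -0.06   -0.05   -0.09    0.99   -0.03   -0.09   -0.09]
  [ -0.01   -0.10   -0.11   -0.02    0.92   -0.10   -0.09]
  [ -0.05   -0.05   -0.11   -0.11   -0.01    0.97   -0.04]
  [ -0.08   -0.09   -0.04   -0.01   -0.08   -0.04    0.92]
Leontief inverse L = M⁻¹:
  [  1.1488    0.1372    0.1888    0.1410    0.1687    0.1761    0.1228]
  [  0.1239    1.0927    0.0767    0.1314    0.1621    0.1187    0.0948]
  [  0.0714    0.0871    1.1497    0.1000    0.0967    0.1204    0.1321]
  [  0.1039    0.0973    0.1494    1.0549    0.0791    0.1393    0.1399]
  [  0.0589    0.1566    0.1789    0.0720    1.1390    0.1590    0.1509]
  [  0.0913    0.0917    0.1669    0.1480    0.0544    1.0811    0.0903]
  [  0.1253    0.1413    0.0983    0.0536    0.1370    0.0945    1.1312]
Total output x = L · d:
  x_0 = 1.1488·64 + 0.1372·75 + 0.1888·54 + 0.1410·48 + 0.1687·93 + 0.1761·83 + 0.1228·46 = 136.7284
  x_1 = 0.1239·64 + 1.0927·75 + 0.0767·54 + 0.1314·48 + 0.1621·93 + 0.1187·83 + 0.0948·46 = 129.6225
  x_2 = 0.0714·64 + 0.0871·75 + 1.1497·54 + 0.1000·48 + 0.0967·93 + 0.1204·83 + 0.1321·46 = 103.0508
  x_3 = 0.1039·64 + 0.0973·75 + 0.1494·54 + 1.0549·48 + 0.0791·93 + 0.1393·83 + 0.1399·46 = 98.0016
  x_4 = 0.0589·64 + 0.1566·75 + 0.1789·54 + 0.0720·48 + 1.1390·93 + 0.1590·83 + 0.1509·46 = 154.7001
  x_5 = 0.0913·64 + 0.0917·75 + 0.1669·54 + 0.1480·48 + 0.0544·93 + 1.0811·83 + 0.0903·46 = 127.7786
  x_6 = 0.1253·64 + 0.1413·75 + 0.0983·54 + 0.0536·48 + 0.1370·93 + 0.0945·83 + 1.1312·46 = 99.1234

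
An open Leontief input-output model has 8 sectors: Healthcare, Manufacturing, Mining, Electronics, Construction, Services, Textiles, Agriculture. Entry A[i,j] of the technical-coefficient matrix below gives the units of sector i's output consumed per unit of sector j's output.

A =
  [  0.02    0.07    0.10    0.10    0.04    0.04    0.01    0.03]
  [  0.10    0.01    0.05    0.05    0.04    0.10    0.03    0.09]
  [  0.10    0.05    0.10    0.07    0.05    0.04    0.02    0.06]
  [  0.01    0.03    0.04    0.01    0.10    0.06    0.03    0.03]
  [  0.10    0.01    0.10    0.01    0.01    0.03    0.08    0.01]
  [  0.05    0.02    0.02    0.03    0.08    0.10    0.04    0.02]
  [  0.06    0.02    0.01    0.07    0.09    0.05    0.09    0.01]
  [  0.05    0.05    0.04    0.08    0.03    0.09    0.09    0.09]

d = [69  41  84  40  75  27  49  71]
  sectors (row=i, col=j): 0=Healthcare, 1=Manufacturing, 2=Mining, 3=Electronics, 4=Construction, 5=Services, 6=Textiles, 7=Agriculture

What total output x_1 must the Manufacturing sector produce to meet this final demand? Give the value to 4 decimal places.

86.7484

Form M = I − A:
  [  0.98   -0.07   -0.10   -0.10   -0.04   -0.04   -0.01   -0.03]
  [ -0.10    0.99   -0.05   -0.05   -0.04   -0.10   -0.03   -0.09]
  [ -0.10   -0.05    0.90   -0.07   -0.05   -0.04   -0.02   -0.06]
  [ -0.01   -0.03   -0.04    0.99   -0.10   -0.06   -0.03   -0.03]
  [ -0.10   -0.01   -0.10   -0.01    0.99   -0.03   -0.08   -0.01]
  [ -0.05   -0.02   -0.02   -0.03   -0.08    0.90   -0.04   -0.02]
  [ -0.06   -0.02   -0.01   -0.07   -0.09   -0.05    0.91   -0.01]
  [ -0.05   -0.05   -0.04   -0.08   -0.03   -0.09   -0.09    0.91]
Leontief inverse L = M⁻¹:
  [  1.0638    0.0929    0.1431    0.1333    0.0796    0.0838    0.0390    0.0612]
  [  0.1435    1.0394    0.0967    0.0939    0.0842    0.1512    0.0672    0.1220]
  [  0.1499    0.0812    1.1549    0.1163    0.0947    0.0907    0.0554    0.0966]
  [  0.0461    0.0450    0.0724    1.0342    0.1259    0.0915    0.0576    0.0489]
  [  0.1360    0.0337    0.1392    0.0478    1.0444    0.0631    0.1051    0.0326]
  [  0.0858    0.0381    0.0546    0.0581    0.1130    1.1370    0.0691    0.0391]
  [  0.0977    0.0396    0.0475    0.1010    0.1282    0.0872    1.1237    0.0293]
  [  0.0996    0.0785    0.0850    0.1258    0.0825    0.1481    0.1348    1.1253]
Total output x = L · d:
  x_0 = 1.0638·69 + 0.0929·41 + 0.1431·84 + 0.1333·40 + 0.0796·75 + 0.0838·27 + 0.0390·49 + 0.0612·71 = 109.0556
  x_1 = 0.1435·69 + 1.0394·41 + 0.0967·84 + 0.0939·40 + 0.0842·75 + 0.1512·27 + 0.0672·49 + 0.1220·71 = 86.7484
  x_2 = 0.1499·69 + 0.0812·41 + 1.1549·84 + 0.1163·40 + 0.0947·75 + 0.0907·27 + 0.0554·49 + 0.0966·71 = 134.4671
  x_3 = 0.0461·69 + 0.0450·41 + 0.0724·84 + 1.0342·40 + 0.1259·75 + 0.0915·27 + 0.0576·49 + 0.0489·71 = 70.6823
  x_4 = 0.1360·69 + 0.0337·41 + 0.1392·84 + 0.0478·40 + 1.0444·75 + 0.0631·27 + 0.1051·49 + 0.0326·71 = 111.8672
  x_5 = 0.0858·69 + 0.0381·41 + 0.0546·84 + 0.0581·40 + 0.1130·75 + 1.1370·27 + 0.0691·49 + 0.0391·71 = 59.7183
  x_6 = 0.0977·69 + 0.0396·41 + 0.0475·84 + 0.1010·40 + 0.1282·75 + 0.0872·27 + 1.1237·49 + 0.0293·71 = 85.5102
  x_7 = 0.0996·69 + 0.0785·41 + 0.0850·84 + 0.1258·40 + 0.0825·75 + 0.1481·27 + 0.1348·49 + 1.1253·71 = 118.9561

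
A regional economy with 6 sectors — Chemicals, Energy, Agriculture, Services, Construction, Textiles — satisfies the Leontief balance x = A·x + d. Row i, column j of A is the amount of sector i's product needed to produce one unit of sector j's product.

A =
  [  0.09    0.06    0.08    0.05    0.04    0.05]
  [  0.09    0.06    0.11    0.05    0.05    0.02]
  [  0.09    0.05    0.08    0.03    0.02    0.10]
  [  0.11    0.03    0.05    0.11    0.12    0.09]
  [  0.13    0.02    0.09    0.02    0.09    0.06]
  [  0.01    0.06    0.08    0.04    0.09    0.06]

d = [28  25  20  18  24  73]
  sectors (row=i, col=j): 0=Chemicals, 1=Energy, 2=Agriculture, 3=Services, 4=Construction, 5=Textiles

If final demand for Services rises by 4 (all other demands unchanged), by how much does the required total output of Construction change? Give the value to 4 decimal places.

Form M = I − A:
  [  0.91   -0.06   -0.08   -0.05   -0.04   -0.05]
  [ -0.09    0.94   -0.11   -0.05   -0.05   -0.02]
  [ -0.09   -0.05    0.92   -0.03   -0.02   -0.10]
  [ -0.11   -0.03   -0.05    0.89   -0.12   -0.09]
  [ -0.13   -0.02   -0.09   -0.02    0.91   -0.06]
  [ -0.01   -0.06   -0.08   -0.04   -0.09    0.94]
Leontief inverse L = M⁻¹:
  [  1.1422    0.0897    0.1296    0.0793    0.0772    0.0890]
  [  0.1464    1.0900    0.1612    0.0796    0.0864    0.0613]
  [  0.1362    0.0806    1.1291    0.0577    0.0565    0.1382]
  [  0.1850    0.0680    0.1172    1.1524    0.1808    0.1456]
  [  0.1878    0.0519    0.1447    0.0484    1.1298    0.1032]
  [  0.0589    0.0852    0.1266    0.0645    0.1270    1.0965]
Total output x = L · d:
  x_0 = 1.1422·28 + 0.0897·25 + 0.1296·20 + 0.0793·18 + 0.0772·24 + 0.0890·73 = 46.5923
  x_1 = 0.1464·28 + 1.0900·25 + 0.1612·20 + 0.0796·18 + 0.0864·24 + 0.0613·73 = 42.5518
  x_2 = 0.1362·28 + 0.0806·25 + 1.1291·20 + 0.0577·18 + 0.0565·24 + 0.1382·73 = 40.8971
  x_3 = 0.1850·28 + 0.0680·25 + 0.1172·20 + 1.1524·18 + 0.1808·24 + 0.1456·73 = 44.9372
  x_4 = 0.1878·28 + 0.0519·25 + 0.1447·20 + 0.0484·18 + 1.1298·24 + 0.1032·73 = 44.9689
  x_5 = 0.0589·28 + 0.0852·25 + 0.1266·20 + 0.0645·18 + 0.1270·24 + 1.0965·73 = 90.5697
Δx_4 = L[4,3] · Δd_3 = 0.0484 · 4 = 0.1935

0.1935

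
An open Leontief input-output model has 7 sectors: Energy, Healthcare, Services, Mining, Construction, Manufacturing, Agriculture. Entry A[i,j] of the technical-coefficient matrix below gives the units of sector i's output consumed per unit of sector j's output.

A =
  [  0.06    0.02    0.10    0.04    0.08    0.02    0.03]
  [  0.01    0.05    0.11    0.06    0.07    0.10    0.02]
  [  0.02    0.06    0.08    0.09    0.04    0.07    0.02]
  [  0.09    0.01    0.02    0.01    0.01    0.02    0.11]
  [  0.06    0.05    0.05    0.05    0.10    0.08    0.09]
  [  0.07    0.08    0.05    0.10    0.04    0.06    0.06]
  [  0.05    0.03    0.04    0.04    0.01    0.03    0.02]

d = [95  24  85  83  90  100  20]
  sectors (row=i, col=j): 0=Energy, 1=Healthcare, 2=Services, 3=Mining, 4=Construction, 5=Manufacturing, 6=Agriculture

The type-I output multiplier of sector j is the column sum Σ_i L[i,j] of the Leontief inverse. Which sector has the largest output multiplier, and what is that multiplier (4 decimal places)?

Form M = I − A:
  [  0.94   -0.02   -0.10   -0.04   -0.08   -0.02   -0.03]
  [ -0.01    0.95   -0.11   -0.06   -0.07   -0.10   -0.02]
  [ -0.02   -0.06    0.92   -0.09   -0.04   -0.07   -0.02]
  [ -0.09   -0.01   -0.02    0.99   -0.01   -0.02   -0.11]
  [ -0.06   -0.05   -0.05   -0.05    0.90   -0.08   -0.09]
  [ -0.07   -0.08   -0.05   -0.10   -0.04    0.94   -0.06]
  [ -0.05   -0.03   -0.04   -0.04   -0.01   -0.03    0.98]
Leontief inverse L = M⁻¹:
  [  1.0880    0.0442    0.1364    0.0721    0.1099    0.0508    0.0583]
  [  0.0446    1.0833    0.1523    0.1029    0.1030    0.1403    0.0562]
  [  0.0515    0.0869    1.1173    0.1249    0.0676    0.1036    0.0527]
  [  0.1111    0.0247    0.0464    1.0305    0.0283    0.0368    0.1254]
  [  0.1004    0.0834    0.0970    0.0929    1.1387    0.1212    0.1292]
  [  0.1080    0.1091    0.0956    0.1381    0.0737    1.0972    0.0969]
  [  0.0678    0.0442    0.0630    0.0592    0.0266    0.0474    1.0367]
Total output x = L · d:
  x_0 = 1.0880·95 + 0.0442·24 + 0.1364·85 + 0.0721·83 + 0.1099·90 + 0.0508·100 + 0.0583·20 = 138.1261
  x_1 = 0.0446·95 + 1.0833·24 + 0.1523·85 + 0.1029·83 + 0.1030·90 + 0.1403·100 + 0.0562·20 = 76.1471
  x_2 = 0.0515·95 + 0.0869·24 + 1.1173·85 + 0.1249·83 + 0.0676·90 + 0.1036·100 + 0.0527·20 = 129.8129
  x_3 = 0.1111·95 + 0.0247·24 + 0.0464·85 + 1.0305·83 + 0.0283·90 + 0.0368·100 + 0.1254·20 = 109.3653
  x_4 = 0.1004·95 + 0.0834·24 + 0.0970·85 + 0.0929·83 + 1.1387·90 + 0.1212·100 + 0.1292·20 = 144.6913
  x_5 = 0.1080·95 + 0.1091·24 + 0.0956·85 + 0.1381·83 + 0.0737·90 + 1.0972·100 + 0.0969·20 = 150.7594
  x_6 = 0.0678·95 + 0.0442·24 + 0.0630·85 + 0.0592·83 + 0.0266·90 + 0.0474·100 + 1.0367·20 = 45.6403
Output multipliers (column sums of L):
  Energy: 1.5715
  Healthcare: 1.4757
  Services: 1.7080
  Mining: 1.6207
  Construction: 1.5478
  Manufacturing: 1.5973
  Agriculture: 1.5553

Services (1.7080)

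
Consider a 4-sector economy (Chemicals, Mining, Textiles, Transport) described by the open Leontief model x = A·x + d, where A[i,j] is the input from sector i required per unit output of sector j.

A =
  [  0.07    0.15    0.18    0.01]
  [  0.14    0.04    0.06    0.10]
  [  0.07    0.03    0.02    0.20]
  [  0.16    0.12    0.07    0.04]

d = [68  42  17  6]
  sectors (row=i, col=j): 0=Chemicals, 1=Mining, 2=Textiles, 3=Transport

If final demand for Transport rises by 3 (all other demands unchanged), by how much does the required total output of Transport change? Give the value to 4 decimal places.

Form M = I − A:
  [  0.93   -0.15   -0.18   -0.01]
  [ -0.14    0.96   -0.06   -0.10]
  [ -0.07   -0.03    0.98   -0.20]
  [ -0.16   -0.12   -0.07    0.96]
Leontief inverse L = M⁻¹:
  [  1.1352    0.1943    0.2260    0.0792]
  [  0.1971    1.0934    0.1131    0.1395]
  [  0.1327    0.0831    1.0665    0.2322]
  [  0.2235    0.1751    0.1296    1.0892]
Total output x = L · d:
  x_0 = 1.1352·68 + 0.1943·42 + 0.2260·17 + 0.0792·6 = 89.6702
  x_1 = 0.1971·68 + 1.0934·42 + 0.1131·17 + 0.1395·6 = 62.0889
  x_2 = 0.1327·68 + 0.0831·42 + 1.0665·17 + 0.2322·6 = 32.0388
  x_3 = 0.2235·68 + 0.1751·42 + 0.1296·17 + 1.0892·6 = 31.2923
Δx_3 = L[3,3] · Δd_3 = 1.0892 · 3 = 3.2677

3.2677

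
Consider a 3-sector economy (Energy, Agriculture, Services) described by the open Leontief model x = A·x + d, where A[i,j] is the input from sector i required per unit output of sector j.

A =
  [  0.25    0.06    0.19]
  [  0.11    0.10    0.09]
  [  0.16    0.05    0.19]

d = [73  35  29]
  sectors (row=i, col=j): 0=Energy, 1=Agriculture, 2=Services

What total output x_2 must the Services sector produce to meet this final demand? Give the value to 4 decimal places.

Form M = I − A:
  [  0.75   -0.06   -0.19]
  [ -0.11    0.90   -0.09]
  [ -0.16   -0.05    0.81]
Leontief inverse L = M⁻¹:
  [  1.4241    0.1142    0.3467]
  [  0.2034    1.1343    0.1738]
  [  0.2939    0.0926    1.3138]
Total output x = L · d:
  x_0 = 1.4241·73 + 0.1142·35 + 0.3467·29 = 118.0077
  x_1 = 0.2034·73 + 1.1343·35 + 0.1738·29 = 59.5912
  x_2 = 0.2939·73 + 0.0926·35 + 1.3138·29 = 62.7911

62.7911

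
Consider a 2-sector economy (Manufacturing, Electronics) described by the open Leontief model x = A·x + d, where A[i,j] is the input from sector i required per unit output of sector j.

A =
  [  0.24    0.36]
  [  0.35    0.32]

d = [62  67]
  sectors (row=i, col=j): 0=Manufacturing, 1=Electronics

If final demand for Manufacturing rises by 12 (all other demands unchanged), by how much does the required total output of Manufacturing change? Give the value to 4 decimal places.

Form M = I − A:
  [  0.76   -0.36]
  [ -0.35    0.68]
Leontief inverse L = M⁻¹:
  [  1.7400    0.9212]
  [  0.8956    1.9447]
Total output x = L · d:
  x_0 = 1.7400·62 + 0.9212·67 = 169.6008
  x_1 = 0.8956·62 + 1.9447·67 = 185.8240
Δx_0 = L[0,0] · Δd_0 = 1.7400 · 12 = 20.8802

20.8802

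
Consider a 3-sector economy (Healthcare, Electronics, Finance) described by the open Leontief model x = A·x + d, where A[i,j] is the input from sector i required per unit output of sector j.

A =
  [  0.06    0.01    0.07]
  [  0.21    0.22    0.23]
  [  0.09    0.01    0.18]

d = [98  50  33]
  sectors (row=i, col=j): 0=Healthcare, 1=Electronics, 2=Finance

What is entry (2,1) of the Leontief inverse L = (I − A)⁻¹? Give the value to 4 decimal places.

Form M = I − A:
  [  0.94   -0.01   -0.07]
  [ -0.21    0.78   -0.23]
  [ -0.09   -0.01    0.82]
Leontief inverse L = M⁻¹:
  [  1.0764    0.0150    0.0961]
  [  0.3258    1.2912    0.3900]
  [  0.1221    0.0174    1.2348]
Total output x = L · d:
  x_0 = 1.0764·98 + 0.0150·50 + 0.0961·33 = 109.4092
  x_1 = 0.3258·98 + 1.2912·50 + 0.3900·33 = 109.3598
  x_2 = 0.1221·98 + 0.0174·50 + 1.2348·33 = 53.5859

L[2,1] = 0.0174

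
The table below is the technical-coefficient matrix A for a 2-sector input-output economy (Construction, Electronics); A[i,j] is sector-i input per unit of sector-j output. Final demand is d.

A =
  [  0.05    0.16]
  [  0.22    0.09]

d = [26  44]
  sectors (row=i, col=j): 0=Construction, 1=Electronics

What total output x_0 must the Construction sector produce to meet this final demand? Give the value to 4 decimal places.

37.0192

Form M = I − A:
  [  0.95   -0.16]
  [ -0.22    0.91]
Leontief inverse L = M⁻¹:
  [  1.0973    0.1929]
  [  0.2653    1.1455]
Total output x = L · d:
  x_0 = 1.0973·26 + 0.1929·44 = 37.0192
  x_1 = 0.2653·26 + 1.1455·44 = 57.3013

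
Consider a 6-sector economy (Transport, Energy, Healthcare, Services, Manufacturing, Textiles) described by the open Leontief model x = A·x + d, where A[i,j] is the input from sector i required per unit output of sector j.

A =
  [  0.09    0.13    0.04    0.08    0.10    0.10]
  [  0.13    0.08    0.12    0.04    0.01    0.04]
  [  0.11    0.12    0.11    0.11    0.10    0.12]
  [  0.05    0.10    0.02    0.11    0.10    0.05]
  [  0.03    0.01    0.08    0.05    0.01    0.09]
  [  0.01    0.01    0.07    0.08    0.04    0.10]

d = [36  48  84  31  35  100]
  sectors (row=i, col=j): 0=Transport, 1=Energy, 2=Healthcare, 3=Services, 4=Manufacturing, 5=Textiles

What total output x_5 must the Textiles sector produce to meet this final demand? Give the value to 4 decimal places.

134.0396

Form M = I − A:
  [  0.91   -0.13   -0.04   -0.08   -0.10   -0.10]
  [ -0.13    0.92   -0.12   -0.04   -0.01   -0.04]
  [ -0.11   -0.12    0.89   -0.11   -0.10   -0.12]
  [ -0.05   -0.10   -0.02    0.89   -0.10   -0.05]
  [ -0.03   -0.01   -0.08   -0.05    0.99   -0.09]
  [ -0.01   -0.01   -0.07   -0.08   -0.04    0.90]
Leontief inverse L = M⁻¹:
  [  1.1555    0.1975    0.1094    0.1506    0.1521    0.1753]
  [  0.1955    1.1515    0.1808    0.1051    0.0647    0.1093]
  [  0.1941    0.2102    1.1980    0.2043    0.1722    0.2192]
  [  0.1005    0.1531    0.0724    1.1660    0.1411    0.1065]
  [  0.0616    0.0466    0.1154    0.0925    1.0432    0.1338]
  [  0.0418    0.0470    0.1080    0.1265    0.0747    1.1467]
Total output x = L · d:
  x_0 = 1.1555·36 + 0.1975·48 + 0.1094·84 + 0.1506·31 + 0.1521·35 + 0.1753·100 = 87.7914
  x_1 = 0.1955·36 + 1.1515·48 + 0.1808·84 + 0.1051·31 + 0.0647·35 + 0.1093·100 = 93.9498
  x_2 = 0.1941·36 + 0.2102·48 + 1.1980·84 + 0.2043·31 + 0.1722·35 + 0.2192·100 = 151.9914
  x_3 = 0.1005·36 + 0.1531·48 + 0.0724·84 + 1.1660·31 + 0.1411·35 + 0.1065·100 = 68.7829
  x_4 = 0.0616·36 + 0.0466·48 + 0.1154·84 + 0.0925·31 + 1.0432·35 + 0.1338·100 = 66.9043
  x_5 = 0.0418·36 + 0.0470·48 + 0.1080·84 + 0.1265·31 + 0.0747·35 + 1.1467·100 = 134.0396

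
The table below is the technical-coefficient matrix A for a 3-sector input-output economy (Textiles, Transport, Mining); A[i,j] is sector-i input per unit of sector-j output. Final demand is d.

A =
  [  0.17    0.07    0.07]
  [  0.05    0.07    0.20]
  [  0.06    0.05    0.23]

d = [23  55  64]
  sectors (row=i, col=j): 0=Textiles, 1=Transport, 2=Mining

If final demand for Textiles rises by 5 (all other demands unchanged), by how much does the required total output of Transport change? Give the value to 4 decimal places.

0.4365

Form M = I − A:
  [  0.83   -0.07   -0.07]
  [ -0.05    0.93   -0.20]
  [ -0.06   -0.05    0.77]
Leontief inverse L = M⁻¹:
  [  1.2207    0.0992    0.1367]
  [  0.0873    1.0976    0.2930]
  [  0.1008    0.0790    1.3284]
Total output x = L · d:
  x_0 = 1.2207·23 + 0.0992·55 + 0.1367·64 = 42.2851
  x_1 = 0.0873·23 + 1.0976·55 + 0.2930·64 = 81.1293
  x_2 = 0.1008·23 + 0.0790·55 + 1.3284·64 = 91.6800
Δx_1 = L[1,0] · Δd_0 = 0.0873 · 5 = 0.4365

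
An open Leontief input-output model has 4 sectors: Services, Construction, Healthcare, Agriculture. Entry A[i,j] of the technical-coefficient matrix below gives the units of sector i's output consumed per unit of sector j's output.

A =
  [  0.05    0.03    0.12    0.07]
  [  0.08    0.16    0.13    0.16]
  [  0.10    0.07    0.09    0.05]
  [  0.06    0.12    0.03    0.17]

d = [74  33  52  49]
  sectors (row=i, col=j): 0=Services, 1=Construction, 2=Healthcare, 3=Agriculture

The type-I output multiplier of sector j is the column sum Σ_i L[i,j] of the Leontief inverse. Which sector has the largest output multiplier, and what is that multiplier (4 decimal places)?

Form M = I − A:
  [  0.95   -0.03   -0.12   -0.07]
  [ -0.08    0.84   -0.13   -0.16]
  [ -0.10   -0.07    0.91   -0.05]
  [ -0.06   -0.12   -0.03    0.83]
Leontief inverse L = M⁻¹:
  [  1.0820    0.0679    0.1561    0.1137]
  [  0.1438    1.2508    0.2064    0.2657]
  [  0.1357    0.1141    1.1365    0.1019]
  [  0.1039    0.1899    0.0822    1.2551]
Total output x = L · d:
  x_0 = 1.0820·74 + 0.0679·33 + 0.1561·52 + 0.1137·49 = 95.9985
  x_1 = 0.1438·74 + 1.2508·33 + 0.2064·52 + 0.2657·49 = 75.6704
  x_2 = 0.1357·74 + 0.1141·33 + 1.1365·52 + 0.1019·49 = 77.8938
  x_3 = 0.1039·74 + 0.1899·33 + 0.0822·52 + 1.2551·49 = 79.7315
Output multipliers (column sums of L):
  Services: 1.4654
  Construction: 1.6226
  Healthcare: 1.5812
  Agriculture: 1.7365

Agriculture (1.7365)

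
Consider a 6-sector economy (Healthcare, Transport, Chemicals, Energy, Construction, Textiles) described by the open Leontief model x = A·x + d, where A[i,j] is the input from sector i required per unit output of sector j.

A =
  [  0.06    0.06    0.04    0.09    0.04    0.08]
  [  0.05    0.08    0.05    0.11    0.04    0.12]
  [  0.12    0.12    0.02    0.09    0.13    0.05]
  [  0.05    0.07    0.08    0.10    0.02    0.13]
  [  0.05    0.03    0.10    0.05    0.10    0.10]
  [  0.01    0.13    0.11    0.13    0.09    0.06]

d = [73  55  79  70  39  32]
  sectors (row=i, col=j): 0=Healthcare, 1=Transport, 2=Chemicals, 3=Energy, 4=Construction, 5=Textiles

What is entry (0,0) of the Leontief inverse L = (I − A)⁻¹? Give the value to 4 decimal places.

Form M = I − A:
  [  0.94   -0.06   -0.04   -0.09   -0.04   -0.08]
  [ -0.05    0.92   -0.05   -0.11   -0.04   -0.12]
  [ -0.12   -0.12    0.98   -0.09   -0.13   -0.05]
  [ -0.05   -0.07   -0.08    0.90   -0.02   -0.13]
  [ -0.05   -0.03   -0.10   -0.05    0.90   -0.10]
  [ -0.01   -0.13   -0.11   -0.13   -0.09    0.94]
Leontief inverse L = M⁻¹:
  [  1.0959    0.1182    0.0885    0.1584    0.0847    0.1440]
  [  0.0930    1.1534    0.1106    0.1953    0.0955    0.1982]
  [  0.1704    0.1931    1.0875    0.1806    0.1915    0.1423]
  [  0.0950    0.1464    0.1393    1.1866    0.0779    0.2066]
  [  0.0956    0.0983    0.1569    0.1264    1.1622    0.1702]
  [  0.0668    0.2130    0.1778    0.2260    0.1586    1.1543]
Total output x = L · d:
  x_0 = 1.0959·73 + 0.1182·55 + 0.0885·79 + 0.1584·70 + 0.0847·39 + 0.1440·32 = 112.4826
  x_1 = 0.0930·73 + 1.1534·55 + 0.1106·79 + 0.1953·70 + 0.0955·39 + 0.1982·32 = 102.7055
  x_2 = 0.1704·73 + 0.1931·55 + 1.0875·79 + 0.1806·70 + 0.1915·39 + 0.1423·32 = 133.6301
  x_3 = 0.0950·73 + 0.1464·55 + 0.1393·79 + 1.1866·70 + 0.0779·39 + 0.2066·32 = 118.7080
  x_4 = 0.0956·73 + 0.0983·55 + 0.1569·79 + 0.1264·70 + 1.1622·39 + 0.1702·32 = 84.4017
  x_5 = 0.0668·73 + 0.2130·55 + 0.1778·79 + 0.2260·70 + 0.1586·39 + 1.1543·32 = 89.5788

L[0,0] = 1.0959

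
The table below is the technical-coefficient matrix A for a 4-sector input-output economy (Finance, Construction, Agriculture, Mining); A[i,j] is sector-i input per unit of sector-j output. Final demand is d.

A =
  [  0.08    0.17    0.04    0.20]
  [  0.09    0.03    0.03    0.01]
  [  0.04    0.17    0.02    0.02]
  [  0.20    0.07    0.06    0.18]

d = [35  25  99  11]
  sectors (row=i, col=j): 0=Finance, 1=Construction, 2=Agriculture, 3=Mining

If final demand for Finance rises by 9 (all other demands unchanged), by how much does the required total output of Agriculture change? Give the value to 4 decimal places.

Form M = I − A:
  [  0.92   -0.17   -0.04   -0.20]
  [ -0.09    0.97   -0.03   -0.01]
  [ -0.04   -0.17    0.98   -0.02]
  [ -0.20   -0.07   -0.06    0.82]
Leontief inverse L = M⁻¹:
  [  1.1771    0.2402    0.0733    0.2918]
  [  0.1146    1.0610    0.0397    0.0419]
  [  0.0741    0.1972    1.0323    0.0457]
  [  0.3023    0.1636    0.0968    1.2976]
Total output x = L · d:
  x_0 = 1.1771·35 + 0.2402·25 + 0.0733·99 + 0.2918·11 = 57.6652
  x_1 = 0.1146·35 + 1.0610·25 + 0.0397·99 + 0.0419·11 = 34.9296
  x_2 = 0.0741·35 + 0.1972·25 + 1.0323·99 + 0.0457·11 = 110.2196
  x_3 = 0.3023·35 + 0.1636·25 + 0.0968·99 + 1.2976·11 = 38.5260
Δx_2 = L[2,0] · Δd_0 = 0.0741 · 9 = 0.6669

0.6669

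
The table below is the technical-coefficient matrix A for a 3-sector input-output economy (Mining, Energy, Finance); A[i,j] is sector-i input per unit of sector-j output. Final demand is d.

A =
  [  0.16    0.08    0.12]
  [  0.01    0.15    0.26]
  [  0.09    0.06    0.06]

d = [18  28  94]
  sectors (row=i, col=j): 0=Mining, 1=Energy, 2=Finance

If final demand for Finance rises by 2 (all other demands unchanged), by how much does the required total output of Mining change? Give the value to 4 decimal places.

Form M = I − A:
  [  0.84   -0.08   -0.12]
  [ -0.01    0.85   -0.26]
  [ -0.09   -0.06    0.94]
Leontief inverse L = M⁻¹:
  [  1.2124    0.1275    0.1900]
  [  0.0508    1.2052    0.3398]
  [  0.1193    0.0891    1.1037]
Total output x = L · d:
  x_0 = 1.2124·18 + 0.1275·28 + 0.1900·94 = 43.2567
  x_1 = 0.0508·18 + 1.2052·28 + 0.3398·94 = 66.6056
  x_2 = 0.1193·18 + 0.0891·28 + 1.1037·94 = 108.3930
Δx_0 = L[0,2] · Δd_2 = 0.1900 · 2 = 0.3801

0.3801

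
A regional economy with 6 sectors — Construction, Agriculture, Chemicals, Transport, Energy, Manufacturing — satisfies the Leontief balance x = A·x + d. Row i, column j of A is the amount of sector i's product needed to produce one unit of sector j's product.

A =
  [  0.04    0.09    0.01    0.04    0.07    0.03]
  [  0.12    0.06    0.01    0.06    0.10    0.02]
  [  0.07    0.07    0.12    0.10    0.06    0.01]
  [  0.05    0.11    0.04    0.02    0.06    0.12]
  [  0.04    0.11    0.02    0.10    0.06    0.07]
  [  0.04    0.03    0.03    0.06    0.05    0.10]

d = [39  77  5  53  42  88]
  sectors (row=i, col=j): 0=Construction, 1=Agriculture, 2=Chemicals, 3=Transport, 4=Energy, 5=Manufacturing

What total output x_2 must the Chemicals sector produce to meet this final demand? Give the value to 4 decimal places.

Form M = I − A:
  [  0.96   -0.09   -0.01   -0.04   -0.07   -0.03]
  [ -0.12    0.94   -0.01   -0.06   -0.10   -0.02]
  [ -0.07   -0.07    0.88   -0.10   -0.06   -0.01]
  [ -0.05   -0.11   -0.04    0.98   -0.06   -0.12]
  [ -0.04   -0.11   -0.02   -0.10    0.94   -0.07]
  [ -0.04   -0.03   -0.03   -0.06   -0.05    0.90]
Leontief inverse L = M⁻¹:
  [  1.0689    0.1254    0.0208    0.0672    0.1015    0.0555]
  [  0.1533    1.1094    0.0236    0.0941    0.1398    0.0534]
  [  0.1136    0.1273    1.1497    0.1435    0.1070    0.0469]
  [  0.0895    0.1539    0.0586    1.0595    0.1027    0.1563]
  [  0.0803    0.1591    0.0378    0.1363    1.1037    0.1107]
  [  0.0668    0.0659    0.0460    0.0891    0.0809    1.1335]
Total output x = L · d:
  x_0 = 1.0689·39 + 0.1254·77 + 0.0208·5 + 0.0672·53 + 0.1015·42 + 0.0555·88 = 64.1560
  x_1 = 0.1533·39 + 1.1094·77 + 0.0236·5 + 0.0941·53 + 0.1398·42 + 0.0534·88 = 107.0823
  x_2 = 0.1136·39 + 0.1273·77 + 1.1497·5 + 0.1435·53 + 0.1070·42 + 0.0469·88 = 36.2091
  x_3 = 0.0895·39 + 0.1539·77 + 0.0586·5 + 1.0595·53 + 0.1027·42 + 0.1563·88 = 89.8595
  x_4 = 0.0803·39 + 0.1591·77 + 0.0378·5 + 0.1363·53 + 1.1037·42 + 0.1107·88 = 78.8936
  x_5 = 0.0668·39 + 0.0659·77 + 0.0460·5 + 0.0891·53 + 0.0809·42 + 1.1335·88 = 115.7791

36.2091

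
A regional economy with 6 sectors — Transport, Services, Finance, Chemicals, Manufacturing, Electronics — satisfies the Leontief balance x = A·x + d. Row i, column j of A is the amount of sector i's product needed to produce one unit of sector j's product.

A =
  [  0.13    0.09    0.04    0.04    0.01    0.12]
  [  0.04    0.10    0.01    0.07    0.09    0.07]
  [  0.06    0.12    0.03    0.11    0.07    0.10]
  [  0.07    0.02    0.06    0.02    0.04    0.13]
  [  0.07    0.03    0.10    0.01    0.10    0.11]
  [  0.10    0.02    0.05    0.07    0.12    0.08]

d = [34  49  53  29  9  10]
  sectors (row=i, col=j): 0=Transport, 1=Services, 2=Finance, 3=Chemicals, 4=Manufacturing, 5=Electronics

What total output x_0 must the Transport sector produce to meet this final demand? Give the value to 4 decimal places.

55.9839

Form M = I − A:
  [  0.87   -0.09   -0.04   -0.04   -0.01   -0.12]
  [ -0.04    0.90   -0.01   -0.07   -0.09   -0.07]
  [ -0.06   -0.12    0.97   -0.11   -0.07   -0.10]
  [ -0.07   -0.02   -0.06    0.98   -0.04   -0.13]
  [ -0.07   -0.03   -0.10   -0.01    0.90   -0.11]
  [ -0.10   -0.02   -0.05   -0.07   -0.12    0.92]
Leontief inverse L = M⁻¹:
  [  1.1944    0.1372    0.0720    0.0810    0.0619    0.1929]
  [  0.0899    1.1357    0.0430    0.1006    0.1402    0.1338]
  [  0.1253    0.1671    1.0703    0.1516    0.1324    0.1826]
  [  0.1221    0.0546    0.0894    1.0537    0.0858    0.1889]
  [  0.1313    0.0754    0.1382    0.0512    1.1576    0.1835]
  [  0.1650    0.0627    0.0917    0.1061    0.1745    1.1591]
Total output x = L · d:
  x_0 = 1.1944·34 + 0.1372·49 + 0.0720·53 + 0.0810·29 + 0.0619·9 + 0.1929·10 = 55.9839
  x_1 = 0.0899·34 + 1.1357·49 + 0.0430·53 + 0.1006·29 + 0.1402·9 + 0.1338·10 = 66.5046
  x_2 = 0.1253·34 + 0.1671·49 + 1.0703·53 + 0.1516·29 + 0.1324·9 + 0.1826·10 = 76.5864
  x_3 = 0.1221·34 + 0.0546·49 + 0.0894·53 + 1.0537·29 + 0.0858·9 + 0.1889·10 = 44.7800
  x_4 = 0.1313·34 + 0.0754·49 + 0.1382·53 + 0.0512·29 + 1.1576·9 + 0.1835·10 = 29.2182
  x_5 = 0.1650·34 + 0.0627·49 + 0.0917·53 + 0.1061·29 + 0.1745·9 + 1.1591·10 = 29.7811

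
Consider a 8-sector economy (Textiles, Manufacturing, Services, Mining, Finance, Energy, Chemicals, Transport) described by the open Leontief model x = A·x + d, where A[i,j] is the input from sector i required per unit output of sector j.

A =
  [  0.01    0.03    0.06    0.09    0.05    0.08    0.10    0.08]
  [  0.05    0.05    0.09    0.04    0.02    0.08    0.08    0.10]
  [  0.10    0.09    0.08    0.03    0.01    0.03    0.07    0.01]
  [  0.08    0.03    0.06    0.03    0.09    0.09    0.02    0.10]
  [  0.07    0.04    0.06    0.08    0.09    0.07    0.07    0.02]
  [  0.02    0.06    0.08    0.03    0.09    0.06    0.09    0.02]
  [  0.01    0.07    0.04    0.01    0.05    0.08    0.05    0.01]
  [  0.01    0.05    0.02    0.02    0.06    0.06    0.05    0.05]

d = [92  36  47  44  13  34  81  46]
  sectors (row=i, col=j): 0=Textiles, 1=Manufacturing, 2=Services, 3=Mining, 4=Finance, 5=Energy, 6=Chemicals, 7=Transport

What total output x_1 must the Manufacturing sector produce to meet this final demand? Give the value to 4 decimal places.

80.6645

Form M = I − A:
  [  0.99   -0.03   -0.06   -0.09   -0.05   -0.08   -0.10   -0.08]
  [ -0.05    0.95   -0.09   -0.04   -0.02   -0.08   -0.08   -0.10]
  [ -0.10   -0.09    0.92   -0.03   -0.01   -0.03   -0.07   -0.01]
  [ -0.08   -0.03   -0.06    0.97   -0.09   -0.09   -0.02   -0.10]
  [ -0.07   -0.04   -0.06   -0.08    0.91   -0.07   -0.07   -0.02]
  [ -0.02   -0.06   -0.08   -0.03   -0.09    0.94   -0.09   -0.02]
  [ -0.01   -0.07   -0.04   -0.01   -0.05   -0.08    0.95   -0.01]
  [ -0.01   -0.05   -0.02   -0.02   -0.06   -0.06   -0.05    0.95]
Leontief inverse L = M⁻¹:
  [  1.0479    0.0782    0.1119    0.1207    0.1024    0.1392    0.1546    0.1171]
  [  0.0863    1.1003    0.1435    0.0720    0.0680    0.1382    0.1392    0.1380]
  [  0.1323    0.1317    1.1290    0.0612    0.0466    0.0813    0.1231    0.0473]
  [  0.1171    0.0770    0.1137    1.0686    0.1434    0.1489    0.0817    0.1387]
  [  0.1113    0.0876    0.1167    0.1186    1.1442    0.1322    0.1302    0.0605]
  [  0.0575    0.1055    0.1311    0.0618    0.1345    1.1134    0.1440    0.0516]
  [  0.0352    0.1026    0.0782    0.0323    0.0821    0.1184    1.0905    0.0337]
  [  0.0333    0.0807    0.0547    0.0419    0.0937    0.0985    0.0880    1.0739]
Total output x = L · d:
  x_0 = 1.0479·92 + 0.0782·36 + 0.1119·47 + 0.1207·44 + 0.1024·13 + 0.1392·34 + 0.1546·81 + 0.1171·46 = 133.7609
  x_1 = 0.0863·92 + 1.1003·36 + 0.1435·47 + 0.0720·44 + 0.0680·13 + 0.1382·34 + 0.1392·81 + 0.1380·46 = 80.6645
  x_2 = 0.1323·92 + 0.1317·36 + 1.1290·47 + 0.0612·44 + 0.0466·13 + 0.0813·34 + 0.1231·81 + 0.0473·46 = 88.1872
  x_3 = 0.1171·92 + 0.0770·36 + 0.1137·47 + 1.0686·44 + 0.1434·13 + 0.1489·34 + 0.0817·81 + 0.1387·46 = 85.8314
  x_4 = 0.1113·92 + 0.0876·36 + 0.1167·47 + 0.1186·44 + 1.1442·13 + 0.1322·34 + 0.1302·81 + 0.0605·46 = 56.7916
  x_5 = 0.0575·92 + 0.1055·36 + 0.1311·47 + 0.0618·44 + 0.1345·13 + 1.1134·34 + 0.1440·81 + 0.0516·46 = 71.6129
  x_6 = 0.0352·92 + 0.1026·36 + 0.0782·47 + 0.0323·44 + 0.0821·13 + 0.1184·34 + 1.0905·81 + 0.0337·46 = 107.0035
  x_7 = 0.0333·92 + 0.0807·36 + 0.0547·47 + 0.0419·44 + 0.0937·13 + 0.0985·34 + 0.0880·81 + 1.0739·46 = 71.4796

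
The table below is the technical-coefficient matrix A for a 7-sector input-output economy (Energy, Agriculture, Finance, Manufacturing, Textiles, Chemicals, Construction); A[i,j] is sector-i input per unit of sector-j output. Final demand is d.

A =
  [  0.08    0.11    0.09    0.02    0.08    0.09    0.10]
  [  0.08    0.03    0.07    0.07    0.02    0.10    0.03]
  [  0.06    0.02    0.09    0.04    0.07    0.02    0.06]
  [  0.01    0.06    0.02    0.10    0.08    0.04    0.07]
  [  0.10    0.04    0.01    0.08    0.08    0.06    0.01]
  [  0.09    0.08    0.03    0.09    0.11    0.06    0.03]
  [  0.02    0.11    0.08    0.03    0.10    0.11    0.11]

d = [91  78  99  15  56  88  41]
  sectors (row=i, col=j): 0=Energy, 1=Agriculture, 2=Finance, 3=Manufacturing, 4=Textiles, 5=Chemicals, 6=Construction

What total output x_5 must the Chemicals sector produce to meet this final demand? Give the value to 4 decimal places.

145.4274

Form M = I − A:
  [  0.92   -0.11   -0.09   -0.02   -0.08   -0.09   -0.10]
  [ -0.08    0.97   -0.07   -0.07   -0.02   -0.10   -0.03]
  [ -0.06   -0.02    0.91   -0.04   -0.07   -0.02   -0.06]
  [ -0.01   -0.06   -0.02    0.90   -0.08   -0.04   -0.07]
  [ -0.10   -0.04   -0.01   -0.08    0.92   -0.06   -0.01]
  [ -0.09   -0.08   -0.03   -0.09   -0.11    0.94   -0.03]
  [ -0.02   -0.11   -0.08   -0.03   -0.10   -0.11    0.89]
Leontief inverse L = M⁻¹:
  [  1.1499    0.1767    0.1503    0.0819    0.1593    0.1644    0.1591]
  [  0.1268    1.0784    0.1102    0.1158    0.0785    0.1477    0.0730]
  [  0.1011    0.0609    1.1274    0.0774    0.1209    0.0627    0.0990]
  [  0.0499    0.1024    0.0517    1.1465    0.1322    0.0865    0.1071]
  [  0.1466    0.0864    0.0442    0.1251    1.1340    0.1076    0.0486]
  [  0.1488    0.1361    0.0742    0.1476    0.1768    1.1208    0.0777]
  [  0.0871    0.1727    0.1342    0.0940    0.1779    0.1811    1.1638]
Total output x = L · d:
  x_0 = 1.1499·91 + 0.1767·78 + 0.1503·99 + 0.0819·15 + 0.1593·56 + 0.1644·88 + 0.1591·41 = 164.4340
  x_1 = 0.1268·91 + 1.0784·78 + 0.1102·99 + 0.1158·15 + 0.0785·56 + 0.1477·88 + 0.0730·41 = 128.6875
  x_2 = 0.1011·91 + 0.0609·78 + 1.1274·99 + 0.0774·15 + 0.1209·56 + 0.0627·88 + 0.0990·41 = 143.0673
  x_3 = 0.0499·91 + 0.1024·78 + 0.0517·99 + 1.1465·15 + 0.1322·56 + 0.0865·88 + 0.1071·41 = 54.2520
  x_4 = 0.1466·91 + 0.0864·78 + 0.0442·99 + 0.1251·15 + 1.1340·56 + 0.1076·88 + 0.0486·41 = 101.2875
  x_5 = 0.1488·91 + 0.1361·78 + 0.0742·99 + 0.1476·15 + 0.1768·56 + 1.1208·88 + 0.0777·41 = 145.4274
  x_6 = 0.0871·91 + 0.1727·78 + 0.1342·99 + 0.0940·15 + 0.1779·56 + 0.1811·88 + 1.1638·41 = 109.7112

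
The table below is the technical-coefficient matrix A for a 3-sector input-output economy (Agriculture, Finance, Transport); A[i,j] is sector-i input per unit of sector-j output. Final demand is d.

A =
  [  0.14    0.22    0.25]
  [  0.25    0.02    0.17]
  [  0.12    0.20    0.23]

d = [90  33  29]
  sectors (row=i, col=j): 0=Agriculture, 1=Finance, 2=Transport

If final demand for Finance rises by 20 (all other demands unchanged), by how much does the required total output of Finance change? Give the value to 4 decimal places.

Form M = I − A:
  [  0.86   -0.22   -0.25]
  [ -0.25    0.98   -0.17]
  [ -0.12   -0.20    0.77]
Leontief inverse L = M⁻¹:
  [  1.3571    0.4132    0.5318]
  [  0.4010    1.1906    0.3930]
  [  0.3156    0.3737    1.4837]
Total output x = L · d:
  x_0 = 1.3571·90 + 0.4132·33 + 0.5318·29 = 151.1999
  x_1 = 0.4010·90 + 1.1906·33 + 0.3930·29 = 86.7755
  x_2 = 0.3156·90 + 0.3737·33 + 1.4837·29 = 83.7651
Δx_1 = L[1,1] · Δd_1 = 1.1906 · 20 = 23.8127

23.8127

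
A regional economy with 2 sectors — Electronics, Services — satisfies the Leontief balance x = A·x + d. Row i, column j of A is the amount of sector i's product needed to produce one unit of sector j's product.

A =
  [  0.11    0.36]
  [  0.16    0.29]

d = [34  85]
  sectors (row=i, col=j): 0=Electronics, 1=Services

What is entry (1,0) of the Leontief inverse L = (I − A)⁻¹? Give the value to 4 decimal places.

L[1,0] = 0.2786

Form M = I − A:
  [  0.89   -0.36]
  [ -0.16    0.71]
Leontief inverse L = M⁻¹:
  [  1.2363    0.6269]
  [  0.2786    1.5497]
Total output x = L · d:
  x_0 = 1.2363·34 + 0.6269·85 = 95.3160
  x_1 = 0.2786·34 + 1.5497·85 = 141.1980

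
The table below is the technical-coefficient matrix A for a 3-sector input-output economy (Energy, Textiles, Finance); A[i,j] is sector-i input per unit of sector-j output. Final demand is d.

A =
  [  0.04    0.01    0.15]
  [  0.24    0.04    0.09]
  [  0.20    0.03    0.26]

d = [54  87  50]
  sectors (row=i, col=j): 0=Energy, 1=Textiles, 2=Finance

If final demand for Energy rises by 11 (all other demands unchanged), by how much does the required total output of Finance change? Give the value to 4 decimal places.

Form M = I − A:
  [  0.96   -0.01   -0.15]
  [ -0.24    0.96   -0.09]
  [ -0.20   -0.03    0.74]
Leontief inverse L = M⁻¹:
  [  1.0929    0.0184    0.2238]
  [  0.3021    1.0507    0.1890]
  [  0.3076    0.0476    1.4195]
Total output x = L · d:
  x_0 = 1.0929·54 + 0.0184·87 + 0.2238·50 = 71.8024
  x_1 = 0.3021·54 + 1.0507·87 + 0.1890·50 = 117.1747
  x_2 = 0.3076·54 + 0.0476·87 + 1.4195·50 = 91.7240
Δx_2 = L[2,0] · Δd_0 = 0.3076 · 11 = 3.3838

3.3838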